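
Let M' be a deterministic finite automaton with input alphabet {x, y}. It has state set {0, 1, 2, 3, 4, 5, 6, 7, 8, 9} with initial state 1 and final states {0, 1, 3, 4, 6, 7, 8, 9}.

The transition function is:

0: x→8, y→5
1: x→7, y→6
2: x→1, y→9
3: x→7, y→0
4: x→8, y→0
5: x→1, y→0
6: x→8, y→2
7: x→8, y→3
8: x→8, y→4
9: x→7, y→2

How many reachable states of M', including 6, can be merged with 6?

P0 = {0,1,3,4,6,7,8,9} | {2,5}.
On input y, block {0,1,3,4,6,7,8,9} splits into {1,3,4,7,8} and {0,6,9}.
Refine {1,3,4,7,8} on symbol y: members go to different blocks, giving {1,3,4} and {7,8}.
Stable partition: {1,3,4} | {2,5} | {0,6,9} | {7,8} — 4 equivalence classes.
The equivalence class containing 6 is {0,6,9}, of size 3.

3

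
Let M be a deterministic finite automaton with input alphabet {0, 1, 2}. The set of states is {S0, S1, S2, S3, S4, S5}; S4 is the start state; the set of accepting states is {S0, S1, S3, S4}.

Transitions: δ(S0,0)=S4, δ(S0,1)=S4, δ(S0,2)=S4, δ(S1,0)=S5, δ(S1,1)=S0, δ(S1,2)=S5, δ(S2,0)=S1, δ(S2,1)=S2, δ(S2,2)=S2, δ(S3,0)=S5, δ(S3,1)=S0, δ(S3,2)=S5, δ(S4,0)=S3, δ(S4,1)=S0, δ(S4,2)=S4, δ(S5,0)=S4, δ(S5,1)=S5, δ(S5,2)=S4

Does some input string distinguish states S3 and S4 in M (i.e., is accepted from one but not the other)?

States {S1,S2} cannot be reached from the start state, so discard them.
P0 = {S0,S3,S4} | {S5}.
Refine {S0,S3,S4} on symbol 0: members go to different blocks, giving {S0,S4} and {S3}.
Split {S0,S4} by δ(·,0) → {S0} and {S4}.
No further refinement is possible. Final partition (4 blocks): {S0} | {S5} | {S3} | {S4}.
S3 and S4 end up in different blocks, so they are distinguishable. For instance, the string '0' is accepted from only S4.

Yes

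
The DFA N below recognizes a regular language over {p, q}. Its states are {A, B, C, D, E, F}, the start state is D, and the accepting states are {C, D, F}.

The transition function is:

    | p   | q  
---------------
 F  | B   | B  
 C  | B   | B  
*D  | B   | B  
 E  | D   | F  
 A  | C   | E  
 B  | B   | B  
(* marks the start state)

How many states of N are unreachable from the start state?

4

No path from D leads to A, C, E, F; the other 2 states are all reachable.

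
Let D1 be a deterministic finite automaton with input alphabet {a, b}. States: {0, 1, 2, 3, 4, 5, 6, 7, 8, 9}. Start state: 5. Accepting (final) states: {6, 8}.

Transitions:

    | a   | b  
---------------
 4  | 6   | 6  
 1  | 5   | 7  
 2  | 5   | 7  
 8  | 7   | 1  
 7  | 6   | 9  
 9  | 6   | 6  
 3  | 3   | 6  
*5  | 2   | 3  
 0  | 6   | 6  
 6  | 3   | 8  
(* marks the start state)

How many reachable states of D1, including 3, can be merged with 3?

1

First remove the unreachable states {0,4}; 8 states remain.
P0 = {6,8} | {1,2,3,5,7,9}.
Split {6,8} by δ(·,b) → {6} and {8}.
Refine {1,2,3,5,7,9} on symbol a: members go to different blocks, giving {1,2,3,5} and {7,9}.
Refine {1,2,3,5} on symbol b: members go to different blocks, giving {1,2} and {3} and {5}.
On input b, block {7,9} splits into {7} and {9}.
No further refinement is possible. Final partition (7 blocks): {6} | {1,2} | {8} | {7} | {3} | {5} | {9}.
The equivalence class containing 3 is {3}, of size 1.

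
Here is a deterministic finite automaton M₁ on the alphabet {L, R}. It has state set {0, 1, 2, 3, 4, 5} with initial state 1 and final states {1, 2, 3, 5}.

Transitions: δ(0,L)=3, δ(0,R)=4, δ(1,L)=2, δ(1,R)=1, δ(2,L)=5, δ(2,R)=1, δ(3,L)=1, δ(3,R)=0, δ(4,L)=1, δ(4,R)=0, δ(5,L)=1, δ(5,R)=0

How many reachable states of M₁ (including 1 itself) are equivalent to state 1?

1

Start with accepting vs non-accepting: {1,2,3,5} | {0,4}.
On input R, block {1,2,3,5} splits into {1,2} and {3,5}.
On input L, block {1,2} splits into {1} and {2}.
Split {0,4} by δ(·,L) → {0} and {4}.
Stable partition: {1} | {0} | {3,5} | {2} | {4} — 5 equivalence classes.
State 1 belongs to the block {1}, which has 1 states.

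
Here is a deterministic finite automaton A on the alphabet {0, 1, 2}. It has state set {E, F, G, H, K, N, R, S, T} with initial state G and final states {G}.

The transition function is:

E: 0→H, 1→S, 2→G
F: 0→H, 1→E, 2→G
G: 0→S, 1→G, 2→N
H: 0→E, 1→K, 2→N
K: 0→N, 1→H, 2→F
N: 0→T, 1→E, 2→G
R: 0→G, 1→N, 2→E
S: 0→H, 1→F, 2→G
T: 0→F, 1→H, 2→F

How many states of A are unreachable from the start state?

1

No path from G leads to R; the other 8 states are all reachable.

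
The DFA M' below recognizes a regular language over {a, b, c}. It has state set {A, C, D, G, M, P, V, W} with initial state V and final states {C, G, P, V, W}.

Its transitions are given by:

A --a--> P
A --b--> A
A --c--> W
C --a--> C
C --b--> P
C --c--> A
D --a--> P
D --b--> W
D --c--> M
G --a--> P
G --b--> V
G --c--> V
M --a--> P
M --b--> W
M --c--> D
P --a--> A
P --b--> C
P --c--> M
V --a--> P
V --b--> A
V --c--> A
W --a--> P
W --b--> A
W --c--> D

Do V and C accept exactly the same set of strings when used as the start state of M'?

First remove the unreachable states {G}; 7 states remain.
Start with accepting vs non-accepting: {C,P,V,W} | {A,D,M}.
On input a, block {C,P,V,W} splits into {C,V,W} and {P}.
Split {C,V,W} by δ(·,a) → {V,W} and {C}.
Refine {A,D,M} on symbol b: members go to different blocks, giving {D,M} and {A}.
Refine {V,W} on symbol c: members go to different blocks, giving {V} and {W}.
The partition is now stable with 6 blocks: {V} | {D,M} | {P} | {C} | {A} | {W}.
V and C end up in different blocks, so they are distinguishable. For instance, the string 'b' is accepted from only C.

No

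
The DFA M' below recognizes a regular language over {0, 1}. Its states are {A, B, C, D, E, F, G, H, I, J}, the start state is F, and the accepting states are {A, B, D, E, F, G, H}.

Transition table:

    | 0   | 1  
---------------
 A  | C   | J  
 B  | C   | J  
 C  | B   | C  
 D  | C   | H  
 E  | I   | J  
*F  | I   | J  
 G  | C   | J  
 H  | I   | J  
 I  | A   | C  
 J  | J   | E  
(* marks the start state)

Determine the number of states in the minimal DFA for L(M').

3

First remove the unreachable states {D,G,H}; 7 states remain.
P0 = {A,B,E,F} | {C,I,J}.
Refine {C,I,J} on symbol 0: members go to different blocks, giving {C,I} and {J}.
No further refinement is possible. Final partition (3 blocks): {A,B,E,F} | {C,I} | {J}.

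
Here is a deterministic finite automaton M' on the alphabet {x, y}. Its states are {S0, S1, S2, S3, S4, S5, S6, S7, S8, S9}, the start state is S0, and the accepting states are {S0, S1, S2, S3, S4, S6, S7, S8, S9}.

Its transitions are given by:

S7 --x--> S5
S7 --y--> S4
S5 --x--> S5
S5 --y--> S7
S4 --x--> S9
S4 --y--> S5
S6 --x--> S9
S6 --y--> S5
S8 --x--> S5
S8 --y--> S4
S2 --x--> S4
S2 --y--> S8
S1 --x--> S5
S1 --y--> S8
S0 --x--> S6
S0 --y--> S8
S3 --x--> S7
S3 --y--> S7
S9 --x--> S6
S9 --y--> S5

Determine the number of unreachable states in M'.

No path from S0 leads to S1, S2, S3; the other 7 states are all reachable.

3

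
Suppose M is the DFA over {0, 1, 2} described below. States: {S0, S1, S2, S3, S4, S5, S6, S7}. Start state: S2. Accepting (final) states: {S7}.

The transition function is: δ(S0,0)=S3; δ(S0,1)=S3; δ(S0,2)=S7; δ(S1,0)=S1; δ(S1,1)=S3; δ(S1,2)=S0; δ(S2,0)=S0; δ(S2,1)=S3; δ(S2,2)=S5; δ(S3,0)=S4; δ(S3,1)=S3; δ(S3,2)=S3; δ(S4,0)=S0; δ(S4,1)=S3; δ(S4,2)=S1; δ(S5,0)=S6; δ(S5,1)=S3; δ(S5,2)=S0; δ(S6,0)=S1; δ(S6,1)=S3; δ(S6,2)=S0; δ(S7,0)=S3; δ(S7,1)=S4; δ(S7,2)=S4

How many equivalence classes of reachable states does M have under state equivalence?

5

Initial partition by acceptance: {S7} | {S0,S1,S2,S3,S4,S5,S6}.
Split {S0,S1,S2,S3,S4,S5,S6} by δ(·,2) → {S1,S2,S3,S4,S5,S6} and {S0}.
On input 0, block {S1,S2,S3,S4,S5,S6} splits into {S1,S3,S5,S6} and {S2,S4}.
Refine {S1,S3,S5,S6} on symbol 0: members go to different blocks, giving {S1,S5,S6} and {S3}.
The partition is now stable with 5 blocks: {S7} | {S1,S5,S6} | {S0} | {S2,S4} | {S3}.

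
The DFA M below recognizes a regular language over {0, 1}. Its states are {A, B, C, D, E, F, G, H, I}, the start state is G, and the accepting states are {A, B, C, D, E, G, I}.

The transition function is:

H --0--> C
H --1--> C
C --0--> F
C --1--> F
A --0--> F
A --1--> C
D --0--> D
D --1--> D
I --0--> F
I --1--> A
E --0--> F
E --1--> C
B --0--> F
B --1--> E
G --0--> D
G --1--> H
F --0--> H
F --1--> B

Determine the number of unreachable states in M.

BFS from G reaches {B, C, D, E, F, G, H}; the 2 state(s) A, I are never visited.

2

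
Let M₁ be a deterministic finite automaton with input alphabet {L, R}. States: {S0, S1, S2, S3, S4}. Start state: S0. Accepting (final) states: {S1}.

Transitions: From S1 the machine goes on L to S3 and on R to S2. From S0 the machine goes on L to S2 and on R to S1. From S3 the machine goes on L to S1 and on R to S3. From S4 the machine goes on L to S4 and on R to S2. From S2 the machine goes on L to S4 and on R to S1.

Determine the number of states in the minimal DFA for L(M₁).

5

Every state is reachable, so we keep all 5.
P0 = {S1} | {S0,S2,S3,S4}.
Refine {S0,S2,S3,S4} on symbol L: members go to different blocks, giving {S0,S2,S4} and {S3}.
On input R, block {S0,S2,S4} splits into {S0,S2} and {S4}.
Refine {S0,S2} on symbol L: members go to different blocks, giving {S0} and {S2}.
No further refinement is possible. Final partition (5 blocks): {S1} | {S0} | {S3} | {S4} | {S2}.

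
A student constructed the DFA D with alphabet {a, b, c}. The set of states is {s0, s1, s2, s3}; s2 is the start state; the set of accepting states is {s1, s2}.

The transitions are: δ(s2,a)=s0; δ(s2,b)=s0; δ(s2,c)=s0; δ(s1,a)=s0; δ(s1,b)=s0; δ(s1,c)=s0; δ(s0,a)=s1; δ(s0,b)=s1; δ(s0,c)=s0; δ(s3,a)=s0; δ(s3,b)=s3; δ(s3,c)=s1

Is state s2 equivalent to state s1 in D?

Yes

Reachable states from the start: {s0,s1,s2}. Unreachable: {s3} — drop them.
Initial partition by acceptance: {s1,s2} | {s0}.
No further refinement is possible. Final partition (2 blocks): {s1,s2} | {s0}.
s2 and s1 lie in the same block of the stable partition, so they are equivalent — no string distinguishes them.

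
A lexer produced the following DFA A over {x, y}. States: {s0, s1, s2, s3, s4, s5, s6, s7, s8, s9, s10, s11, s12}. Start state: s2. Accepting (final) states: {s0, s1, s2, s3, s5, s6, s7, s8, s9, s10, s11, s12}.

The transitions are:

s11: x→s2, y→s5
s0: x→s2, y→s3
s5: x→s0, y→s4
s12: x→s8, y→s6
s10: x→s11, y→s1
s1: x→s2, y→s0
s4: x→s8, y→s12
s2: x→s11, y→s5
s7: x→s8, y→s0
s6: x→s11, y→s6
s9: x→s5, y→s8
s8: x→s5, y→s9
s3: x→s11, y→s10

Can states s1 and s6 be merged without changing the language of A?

States {s7} cannot be reached from the start state, so discard them.
Start with accepting vs non-accepting: {s0,s1,s2,s3,s5,s6,s8,s9,s10,s11,s12} | {s4}.
Split {s0,s1,s2,s3,s5,s6,s8,s9,s10,s11,s12} by δ(·,y) → {s0,s1,s2,s3,s6,s8,s9,s10,s11,s12} and {s5}.
On input x, block {s0,s1,s2,s3,s6,s8,s9,s10,s11,s12} splits into {s0,s1,s2,s3,s6,s10,s11,s12} and {s8,s9}.
Refine {s0,s1,s2,s3,s6,s10,s11,s12} on symbol x: members go to different blocks, giving {s0,s1,s2,s3,s6,s10,s11} and {s12}.
Refine {s0,s1,s2,s3,s6,s10,s11} on symbol y: members go to different blocks, giving {s0,s1,s3,s6,s10} and {s2,s11}.
The partition is now stable with 6 blocks: {s0,s1,s3,s6,s10} | {s4} | {s5} | {s8,s9} | {s12} | {s2,s11}.
s1 and s6 lie in the same block of the stable partition, so they are equivalent — no string distinguishes them.

Yes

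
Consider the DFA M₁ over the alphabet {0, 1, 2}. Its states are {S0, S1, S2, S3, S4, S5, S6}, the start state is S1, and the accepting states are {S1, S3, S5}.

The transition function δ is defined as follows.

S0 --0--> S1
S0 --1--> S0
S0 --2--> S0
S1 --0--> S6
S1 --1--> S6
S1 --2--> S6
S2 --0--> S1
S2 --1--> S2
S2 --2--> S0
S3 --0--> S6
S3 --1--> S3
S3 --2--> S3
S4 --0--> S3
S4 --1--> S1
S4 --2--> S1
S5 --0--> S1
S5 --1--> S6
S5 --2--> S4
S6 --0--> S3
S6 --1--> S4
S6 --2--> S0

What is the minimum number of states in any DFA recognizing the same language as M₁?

First remove the unreachable states {S2,S5}; 5 states remain.
Initial partition by acceptance: {S1,S3} | {S0,S4,S6}.
Split {S1,S3} by δ(·,1) → {S1} and {S3}.
Refine {S0,S4,S6} on symbol 0: members go to different blocks, giving {S4,S6} and {S0}.
Split {S4,S6} by δ(·,1) → {S4} and {S6}.
No further refinement is possible. Final partition (5 blocks): {S1} | {S4} | {S3} | {S0} | {S6}.

5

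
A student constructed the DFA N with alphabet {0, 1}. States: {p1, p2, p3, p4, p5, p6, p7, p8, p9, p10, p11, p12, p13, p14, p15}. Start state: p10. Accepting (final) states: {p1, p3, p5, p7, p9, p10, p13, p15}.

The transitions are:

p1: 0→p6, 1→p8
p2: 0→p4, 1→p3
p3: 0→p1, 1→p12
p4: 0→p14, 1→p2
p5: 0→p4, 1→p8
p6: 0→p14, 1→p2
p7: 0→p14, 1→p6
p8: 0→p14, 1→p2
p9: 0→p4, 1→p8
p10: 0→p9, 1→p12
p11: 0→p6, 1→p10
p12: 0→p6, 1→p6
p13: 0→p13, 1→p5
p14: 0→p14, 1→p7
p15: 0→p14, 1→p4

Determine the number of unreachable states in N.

BFS from p10 reaches {p1, p2, p3, p4, p6, p7, p8, p9, p10, p12, p14}; the 4 state(s) p5, p11, p13, p15 are never visited.

4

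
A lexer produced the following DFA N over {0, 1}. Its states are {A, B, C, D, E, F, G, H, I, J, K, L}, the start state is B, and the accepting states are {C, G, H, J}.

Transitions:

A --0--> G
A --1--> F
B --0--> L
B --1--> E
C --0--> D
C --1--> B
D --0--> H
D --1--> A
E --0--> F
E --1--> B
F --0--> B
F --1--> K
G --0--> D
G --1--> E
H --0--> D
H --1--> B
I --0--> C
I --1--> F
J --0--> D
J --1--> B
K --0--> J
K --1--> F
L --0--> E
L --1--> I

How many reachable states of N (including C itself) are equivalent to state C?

Initial partition by acceptance: {C,G,H,J} | {A,B,D,E,F,I,K,L}.
On input 0, block {A,B,D,E,F,I,K,L} splits into {A,D,I,K} and {B,E,F,L}.
On input 1, block {A,D,I,K} splits into {A,I,K} and {D}.
Refine {B,E,F,L} on symbol 1: members go to different blocks, giving {B,E} and {F,L}.
The partition is now stable with 5 blocks: {C,G,H,J} | {A,I,K} | {B,E} | {D} | {F,L}.
State C belongs to the block {C,G,H,J}, which has 4 states.

4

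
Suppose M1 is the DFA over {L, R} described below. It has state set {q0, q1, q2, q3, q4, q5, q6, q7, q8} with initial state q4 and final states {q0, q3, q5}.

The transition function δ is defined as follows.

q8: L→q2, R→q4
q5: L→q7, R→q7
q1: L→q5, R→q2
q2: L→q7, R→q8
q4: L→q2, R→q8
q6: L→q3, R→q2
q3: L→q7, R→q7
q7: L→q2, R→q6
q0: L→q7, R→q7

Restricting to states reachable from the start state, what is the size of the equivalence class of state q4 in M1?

2

Reachable states from the start: {q2,q3,q4,q6,q7,q8}. Unreachable: {q0,q1,q5} — drop them.
Initial partition by acceptance: {q3} | {q2,q4,q6,q7,q8}.
Refine {q2,q4,q6,q7,q8} on symbol L: members go to different blocks, giving {q2,q4,q7,q8} and {q6}.
On input R, block {q2,q4,q7,q8} splits into {q2,q4,q8} and {q7}.
Refine {q2,q4,q8} on symbol L: members go to different blocks, giving {q4,q8} and {q2}.
No further refinement is possible. Final partition (5 blocks): {q3} | {q4,q8} | {q6} | {q7} | {q2}.
State q4 belongs to the block {q4,q8}, which has 2 states.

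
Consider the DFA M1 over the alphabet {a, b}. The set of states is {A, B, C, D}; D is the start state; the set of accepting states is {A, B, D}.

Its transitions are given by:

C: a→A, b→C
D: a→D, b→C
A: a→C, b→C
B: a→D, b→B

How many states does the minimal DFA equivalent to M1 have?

3

First remove the unreachable states {B}; 3 states remain.
P0 = {A,D} | {C}.
Split {A,D} by δ(·,a) → {A} and {D}.
Stable partition: {A} | {C} | {D} — 3 equivalence classes.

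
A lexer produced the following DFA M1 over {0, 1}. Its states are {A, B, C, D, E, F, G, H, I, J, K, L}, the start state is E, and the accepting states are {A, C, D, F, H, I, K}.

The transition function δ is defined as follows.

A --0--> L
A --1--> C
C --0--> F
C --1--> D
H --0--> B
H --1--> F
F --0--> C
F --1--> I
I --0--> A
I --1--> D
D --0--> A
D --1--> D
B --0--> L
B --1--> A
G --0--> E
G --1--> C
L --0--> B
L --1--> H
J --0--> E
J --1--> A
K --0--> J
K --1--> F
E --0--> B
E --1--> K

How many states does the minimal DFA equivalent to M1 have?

States {G} cannot be reached from the start state, so discard them.
Initial partition by acceptance: {A,C,D,F,H,I,K} | {B,E,J,L}.
On input 0, block {A,C,D,F,H,I,K} splits into {C,D,F,I} and {A,H,K}.
Refine {C,D,F,I} on symbol 0: members go to different blocks, giving {C,F} and {D,I}.
No further refinement is possible. Final partition (4 blocks): {C,F} | {B,E,J,L} | {A,H,K} | {D,I}.

4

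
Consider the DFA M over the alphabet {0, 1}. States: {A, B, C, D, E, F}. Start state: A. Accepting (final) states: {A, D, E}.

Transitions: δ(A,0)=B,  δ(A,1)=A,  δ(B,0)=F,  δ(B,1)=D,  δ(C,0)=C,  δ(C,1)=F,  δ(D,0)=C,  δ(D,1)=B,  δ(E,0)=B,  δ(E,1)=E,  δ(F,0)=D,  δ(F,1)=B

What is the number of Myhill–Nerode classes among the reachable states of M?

5

States {E} cannot be reached from the start state, so discard them.
Initial partition by acceptance: {A,D} | {B,C,F}.
On input 1, block {A,D} splits into {A} and {D}.
On input 0, block {B,C,F} splits into {B,C} and {F}.
Refine {B,C} on symbol 0: members go to different blocks, giving {B} and {C}.
No further refinement is possible. Final partition (5 blocks): {A} | {B} | {D} | {F} | {C}.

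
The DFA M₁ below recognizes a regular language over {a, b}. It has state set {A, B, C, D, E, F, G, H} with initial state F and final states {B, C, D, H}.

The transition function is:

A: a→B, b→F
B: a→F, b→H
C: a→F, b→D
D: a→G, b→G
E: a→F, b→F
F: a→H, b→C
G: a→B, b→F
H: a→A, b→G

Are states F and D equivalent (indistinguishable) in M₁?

States {E} cannot be reached from the start state, so discard them.
Start with accepting vs non-accepting: {B,C,D,H} | {A,F,G}.
Refine {B,C,D,H} on symbol b: members go to different blocks, giving {B,C} and {D,H}.
On input a, block {A,F,G} splits into {A,G} and {F}.
No further refinement is possible. Final partition (4 blocks): {B,C} | {A,G} | {D,H} | {F}.
F and D end up in different blocks, so they are distinguishable. For instance, the string 'ε' is accepted from only D.

No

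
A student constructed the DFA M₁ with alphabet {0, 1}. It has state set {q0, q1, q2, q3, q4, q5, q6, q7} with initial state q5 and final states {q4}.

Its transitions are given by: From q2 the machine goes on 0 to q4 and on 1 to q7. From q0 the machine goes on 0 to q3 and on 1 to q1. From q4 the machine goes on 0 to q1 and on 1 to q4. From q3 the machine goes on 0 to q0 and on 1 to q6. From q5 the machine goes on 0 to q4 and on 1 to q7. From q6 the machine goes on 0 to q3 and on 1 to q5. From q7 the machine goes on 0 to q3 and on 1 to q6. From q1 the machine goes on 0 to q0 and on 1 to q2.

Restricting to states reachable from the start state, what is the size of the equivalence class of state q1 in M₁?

2

All states are reachable from the start state.
P0 = {q4} | {q0,q1,q2,q3,q5,q6,q7}.
Split {q0,q1,q2,q3,q5,q6,q7} by δ(·,0) → {q0,q1,q3,q6,q7} and {q2,q5}.
Split {q0,q1,q3,q6,q7} by δ(·,1) → {q0,q3,q7} and {q1,q6}.
The partition is now stable with 4 blocks: {q4} | {q0,q3,q7} | {q2,q5} | {q1,q6}.
The equivalence class containing q1 is {q1,q6}, of size 2.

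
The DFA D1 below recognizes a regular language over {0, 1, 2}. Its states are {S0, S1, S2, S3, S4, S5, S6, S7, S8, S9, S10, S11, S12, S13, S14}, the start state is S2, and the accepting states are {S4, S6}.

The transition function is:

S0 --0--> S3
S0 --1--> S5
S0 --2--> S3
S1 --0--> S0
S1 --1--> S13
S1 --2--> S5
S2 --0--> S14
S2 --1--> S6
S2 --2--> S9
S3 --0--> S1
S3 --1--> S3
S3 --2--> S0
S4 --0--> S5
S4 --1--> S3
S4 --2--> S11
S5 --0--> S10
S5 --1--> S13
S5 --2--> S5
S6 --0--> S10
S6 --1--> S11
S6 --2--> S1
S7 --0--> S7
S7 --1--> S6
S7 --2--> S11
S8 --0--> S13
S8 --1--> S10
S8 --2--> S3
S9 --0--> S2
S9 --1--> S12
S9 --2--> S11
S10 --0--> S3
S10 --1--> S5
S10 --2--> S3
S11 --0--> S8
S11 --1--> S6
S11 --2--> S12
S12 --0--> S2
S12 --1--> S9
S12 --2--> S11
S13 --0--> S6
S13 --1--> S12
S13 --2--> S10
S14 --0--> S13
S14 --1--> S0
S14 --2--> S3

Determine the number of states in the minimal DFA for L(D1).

8

Reachable states from the start: {S0,S1,S2,S3,S5,S6,S8,S9,S10,S11,S12,S13,S14}. Unreachable: {S4,S7} — drop them.
Start with accepting vs non-accepting: {S6} | {S0,S1,S2,S3,S5,S8,S9,S10,S11,S12,S13,S14}.
Refine {S0,S1,S2,S3,S5,S8,S9,S10,S11,S12,S13,S14} on symbol 0: members go to different blocks, giving {S0,S1,S2,S3,S5,S8,S9,S10,S11,S12,S14} and {S13}.
On input 0, block {S0,S1,S2,S3,S5,S8,S9,S10,S11,S12,S14} splits into {S0,S1,S2,S3,S5,S9,S10,S11,S12} and {S8,S14}.
Refine {S0,S1,S2,S3,S5,S9,S10,S11,S12} on symbol 0: members go to different blocks, giving {S0,S1,S3,S5,S9,S10,S12} and {S2,S11}.
Refine {S0,S1,S3,S5,S9,S10,S12} on symbol 0: members go to different blocks, giving {S0,S1,S3,S5,S10} and {S9,S12}.
Split {S0,S1,S3,S5,S10} by δ(·,1) → {S0,S3,S10} and {S1,S5}.
Refine {S0,S3,S10} on symbol 0: members go to different blocks, giving {S0,S10} and {S3}.
No further refinement is possible. Final partition (8 blocks): {S6} | {S0,S10} | {S13} | {S8,S14} | {S2,S11} | {S9,S12} | {S1,S5} | {S3}.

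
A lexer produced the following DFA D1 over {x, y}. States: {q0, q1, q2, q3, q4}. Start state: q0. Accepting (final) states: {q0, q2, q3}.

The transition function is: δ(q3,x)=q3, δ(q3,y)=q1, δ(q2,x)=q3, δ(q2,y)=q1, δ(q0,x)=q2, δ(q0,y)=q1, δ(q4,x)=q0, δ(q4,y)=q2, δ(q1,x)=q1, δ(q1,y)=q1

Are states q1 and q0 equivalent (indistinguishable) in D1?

Reachable states from the start: {q0,q1,q2,q3}. Unreachable: {q4} — drop them.
P0 = {q0,q2,q3} | {q1}.
The partition is now stable with 2 blocks: {q0,q2,q3} | {q1}.
q1 and q0 end up in different blocks, so they are distinguishable. For instance, the string 'ε' is accepted from only q0.

No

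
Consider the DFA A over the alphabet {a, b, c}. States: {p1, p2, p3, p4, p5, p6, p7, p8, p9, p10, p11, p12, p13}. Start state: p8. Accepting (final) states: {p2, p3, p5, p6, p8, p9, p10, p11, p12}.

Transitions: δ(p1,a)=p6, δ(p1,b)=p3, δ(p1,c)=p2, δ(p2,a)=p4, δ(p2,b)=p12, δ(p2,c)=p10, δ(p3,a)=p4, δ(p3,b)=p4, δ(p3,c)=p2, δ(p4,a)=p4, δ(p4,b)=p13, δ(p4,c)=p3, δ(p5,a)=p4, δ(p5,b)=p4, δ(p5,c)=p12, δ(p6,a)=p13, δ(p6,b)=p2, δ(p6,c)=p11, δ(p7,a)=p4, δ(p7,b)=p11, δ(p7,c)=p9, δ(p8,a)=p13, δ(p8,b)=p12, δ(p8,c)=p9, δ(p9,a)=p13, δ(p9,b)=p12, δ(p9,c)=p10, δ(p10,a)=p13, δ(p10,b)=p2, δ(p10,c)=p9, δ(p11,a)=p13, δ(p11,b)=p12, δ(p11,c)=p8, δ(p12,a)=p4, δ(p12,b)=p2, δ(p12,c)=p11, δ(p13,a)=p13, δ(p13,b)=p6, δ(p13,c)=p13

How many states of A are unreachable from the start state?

3

No path from p8 leads to p1, p5, p7; the other 10 states are all reachable.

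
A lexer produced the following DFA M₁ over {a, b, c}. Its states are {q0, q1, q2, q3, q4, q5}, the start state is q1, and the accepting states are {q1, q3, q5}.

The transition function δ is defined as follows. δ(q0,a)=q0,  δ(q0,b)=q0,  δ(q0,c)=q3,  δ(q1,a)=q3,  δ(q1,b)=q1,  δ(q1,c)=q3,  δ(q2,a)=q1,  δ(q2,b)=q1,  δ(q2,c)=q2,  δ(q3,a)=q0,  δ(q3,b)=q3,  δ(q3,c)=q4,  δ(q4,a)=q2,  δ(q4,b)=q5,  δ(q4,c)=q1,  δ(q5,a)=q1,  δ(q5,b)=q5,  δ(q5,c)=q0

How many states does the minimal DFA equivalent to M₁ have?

6

All states are reachable from the start state.
P0 = {q1,q3,q5} | {q0,q2,q4}.
Refine {q1,q3,q5} on symbol a: members go to different blocks, giving {q1,q5} and {q3}.
Refine {q1,q5} on symbol a: members go to different blocks, giving {q1} and {q5}.
On input a, block {q0,q2,q4} splits into {q0,q4} and {q2}.
Split {q0,q4} by δ(·,a) → {q0} and {q4}.
Stable partition: {q1} | {q0} | {q3} | {q5} | {q2} | {q4} — 6 equivalence classes.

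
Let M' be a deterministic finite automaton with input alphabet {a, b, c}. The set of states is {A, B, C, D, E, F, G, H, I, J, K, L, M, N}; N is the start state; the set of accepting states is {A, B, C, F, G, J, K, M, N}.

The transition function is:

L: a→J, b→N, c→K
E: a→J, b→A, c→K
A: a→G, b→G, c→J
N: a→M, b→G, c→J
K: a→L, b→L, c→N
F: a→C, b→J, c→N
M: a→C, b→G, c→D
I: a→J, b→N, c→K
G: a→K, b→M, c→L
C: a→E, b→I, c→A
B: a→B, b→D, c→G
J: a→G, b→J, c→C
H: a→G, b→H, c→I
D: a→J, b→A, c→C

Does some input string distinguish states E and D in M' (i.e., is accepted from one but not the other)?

No

First remove the unreachable states {B,F,H}; 11 states remain.
Start with accepting vs non-accepting: {A,C,G,J,K,M,N} | {D,E,I,L}.
On input a, block {A,C,G,J,K,M,N} splits into {A,G,J,M,N} and {C,K}.
Refine {A,G,J,M,N} on symbol a: members go to different blocks, giving {A,J,N} and {G,M}.
Refine {A,J,N} on symbol b: members go to different blocks, giving {A,N} and {J}.
No further refinement is possible. Final partition (5 blocks): {A,N} | {D,E,I,L} | {C,K} | {G,M} | {J}.
E and D lie in the same block of the stable partition, so they are equivalent — no string distinguishes them.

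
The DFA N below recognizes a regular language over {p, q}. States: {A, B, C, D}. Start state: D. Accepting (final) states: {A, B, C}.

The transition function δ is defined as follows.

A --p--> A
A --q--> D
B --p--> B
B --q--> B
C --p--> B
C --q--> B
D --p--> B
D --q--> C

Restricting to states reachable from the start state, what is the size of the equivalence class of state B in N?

First remove the unreachable states {A}; 3 states remain.
Initial partition by acceptance: {B,C} | {D}.
Stable partition: {B,C} | {D} — 2 equivalence classes.
The equivalence class containing B is {B,C}, of size 2.

2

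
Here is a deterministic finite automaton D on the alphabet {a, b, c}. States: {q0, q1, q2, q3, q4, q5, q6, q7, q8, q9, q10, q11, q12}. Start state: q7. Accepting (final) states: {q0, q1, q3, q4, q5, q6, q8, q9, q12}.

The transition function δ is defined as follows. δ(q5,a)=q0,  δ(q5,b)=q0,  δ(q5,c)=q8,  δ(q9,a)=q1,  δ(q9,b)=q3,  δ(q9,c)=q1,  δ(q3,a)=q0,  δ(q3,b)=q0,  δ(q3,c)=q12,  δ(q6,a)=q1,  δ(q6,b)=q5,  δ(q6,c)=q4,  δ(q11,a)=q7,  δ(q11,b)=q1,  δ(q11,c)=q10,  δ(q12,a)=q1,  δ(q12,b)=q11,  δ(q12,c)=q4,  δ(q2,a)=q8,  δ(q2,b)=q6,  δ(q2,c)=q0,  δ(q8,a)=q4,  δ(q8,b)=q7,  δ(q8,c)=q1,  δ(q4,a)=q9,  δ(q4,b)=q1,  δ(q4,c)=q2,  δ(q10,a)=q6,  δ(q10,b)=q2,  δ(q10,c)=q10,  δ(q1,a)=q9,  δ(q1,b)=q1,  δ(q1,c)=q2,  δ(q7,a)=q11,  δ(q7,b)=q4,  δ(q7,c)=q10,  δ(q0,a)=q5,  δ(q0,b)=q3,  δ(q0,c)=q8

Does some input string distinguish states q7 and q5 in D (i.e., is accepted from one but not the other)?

Start with accepting vs non-accepting: {q0,q1,q3,q4,q5,q6,q8,q9,q12} | {q2,q7,q10,q11}.
On input b, block {q0,q1,q3,q4,q5,q6,q8,q9,q12} splits into {q0,q1,q3,q4,q5,q6,q9} and {q8,q12}.
On input c, block {q0,q1,q3,q4,q5,q6,q9} splits into {q0,q3,q5} and {q1,q4} and {q6,q9}.
Split {q2,q7,q10,q11} by δ(·,a) → {q7,q11} and {q2} and {q10}.
No further refinement is possible. Final partition (7 blocks): {q0,q3,q5} | {q7,q11} | {q8,q12} | {q1,q4} | {q6,q9} | {q2} | {q10}.
q7 and q5 end up in different blocks, so they are distinguishable. For instance, the string 'ε' is accepted from only q5.

Yes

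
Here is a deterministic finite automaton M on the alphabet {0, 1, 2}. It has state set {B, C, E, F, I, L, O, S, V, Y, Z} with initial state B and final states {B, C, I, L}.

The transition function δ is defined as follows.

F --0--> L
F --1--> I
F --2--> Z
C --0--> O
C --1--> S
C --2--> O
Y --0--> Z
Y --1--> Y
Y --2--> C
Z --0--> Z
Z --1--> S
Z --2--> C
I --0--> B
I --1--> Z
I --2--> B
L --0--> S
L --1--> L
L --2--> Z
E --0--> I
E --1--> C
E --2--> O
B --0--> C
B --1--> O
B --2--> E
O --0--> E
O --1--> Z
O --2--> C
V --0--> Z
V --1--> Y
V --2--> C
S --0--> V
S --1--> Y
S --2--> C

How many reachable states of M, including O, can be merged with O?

Reachable states from the start: {B,C,E,I,O,S,V,Y,Z}. Unreachable: {F,L} — drop them.
Initial partition by acceptance: {B,C,I} | {E,O,S,V,Y,Z}.
Refine {B,C,I} on symbol 0: members go to different blocks, giving {B,I} and {C}.
Split {B,I} by δ(·,0) → {B} and {I}.
Split {E,O,S,V,Y,Z} by δ(·,0) → {O,S,V,Y,Z} and {E}.
Split {O,S,V,Y,Z} by δ(·,0) → {S,V,Y,Z} and {O}.
Stable partition: {B} | {S,V,Y,Z} | {C} | {I} | {E} | {O} — 6 equivalence classes.
State O belongs to the block {O}, which has 1 states.

1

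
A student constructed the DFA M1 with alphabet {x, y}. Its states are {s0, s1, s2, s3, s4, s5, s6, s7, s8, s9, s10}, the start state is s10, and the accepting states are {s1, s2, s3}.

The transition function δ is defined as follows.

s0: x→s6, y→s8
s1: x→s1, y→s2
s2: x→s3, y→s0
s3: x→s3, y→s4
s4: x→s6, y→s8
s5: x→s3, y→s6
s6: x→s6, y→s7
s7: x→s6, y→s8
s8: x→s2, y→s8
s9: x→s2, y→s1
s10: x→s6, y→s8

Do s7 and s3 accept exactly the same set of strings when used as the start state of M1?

Reachable states from the start: {s0,s2,s3,s4,s6,s7,s8,s10}. Unreachable: {s1,s5,s9} — drop them.
P0 = {s2,s3} | {s0,s4,s6,s7,s8,s10}.
On input x, block {s0,s4,s6,s7,s8,s10} splits into {s0,s4,s6,s7,s10} and {s8}.
Refine {s0,s4,s6,s7,s10} on symbol y: members go to different blocks, giving {s0,s4,s7,s10} and {s6}.
No further refinement is possible. Final partition (4 blocks): {s2,s3} | {s0,s4,s7,s10} | {s8} | {s6}.
s7 and s3 end up in different blocks, so they are distinguishable. For instance, the string 'ε' is accepted from only s3.

No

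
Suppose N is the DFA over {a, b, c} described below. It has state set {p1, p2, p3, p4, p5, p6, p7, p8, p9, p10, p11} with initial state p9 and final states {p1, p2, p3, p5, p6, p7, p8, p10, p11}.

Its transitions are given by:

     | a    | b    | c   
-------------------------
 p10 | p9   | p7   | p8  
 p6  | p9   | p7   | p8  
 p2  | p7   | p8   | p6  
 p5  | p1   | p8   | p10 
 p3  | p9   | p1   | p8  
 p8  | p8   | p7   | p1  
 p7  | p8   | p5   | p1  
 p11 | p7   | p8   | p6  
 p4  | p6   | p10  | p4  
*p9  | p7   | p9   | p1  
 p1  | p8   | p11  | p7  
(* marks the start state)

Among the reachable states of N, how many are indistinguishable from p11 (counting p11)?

2

States {p2,p3,p4} cannot be reached from the start state, so discard them.
Initial partition by acceptance: {p1,p5,p6,p7,p8,p10,p11} | {p9}.
Split {p1,p5,p6,p7,p8,p10,p11} by δ(·,a) → {p1,p5,p7,p8,p11} and {p6,p10}.
Refine {p1,p5,p7,p8,p11} on symbol c: members go to different blocks, giving {p1,p7,p8} and {p5,p11}.
Split {p1,p7,p8} by δ(·,b) → {p1,p7} and {p8}.
No further refinement is possible. Final partition (5 blocks): {p1,p7} | {p9} | {p6,p10} | {p5,p11} | {p8}.
The equivalence class containing p11 is {p5,p11}, of size 2.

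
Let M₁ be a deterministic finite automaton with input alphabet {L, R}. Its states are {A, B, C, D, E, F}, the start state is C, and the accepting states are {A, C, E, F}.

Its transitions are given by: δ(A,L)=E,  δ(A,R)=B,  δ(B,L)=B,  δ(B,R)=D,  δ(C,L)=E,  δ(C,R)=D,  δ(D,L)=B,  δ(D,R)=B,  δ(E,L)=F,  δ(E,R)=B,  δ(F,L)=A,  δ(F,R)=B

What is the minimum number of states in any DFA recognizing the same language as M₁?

2

P0 = {A,C,E,F} | {B,D}.
No further refinement is possible. Final partition (2 blocks): {A,C,E,F} | {B,D}.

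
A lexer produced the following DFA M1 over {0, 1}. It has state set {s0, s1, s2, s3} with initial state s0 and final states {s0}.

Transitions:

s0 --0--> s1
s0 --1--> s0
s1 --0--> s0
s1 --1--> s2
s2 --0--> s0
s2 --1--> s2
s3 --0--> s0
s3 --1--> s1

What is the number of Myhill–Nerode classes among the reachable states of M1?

2

Reachable states from the start: {s0,s1,s2}. Unreachable: {s3} — drop them.
P0 = {s0} | {s1,s2}.
Stable partition: {s0} | {s1,s2} — 2 equivalence classes.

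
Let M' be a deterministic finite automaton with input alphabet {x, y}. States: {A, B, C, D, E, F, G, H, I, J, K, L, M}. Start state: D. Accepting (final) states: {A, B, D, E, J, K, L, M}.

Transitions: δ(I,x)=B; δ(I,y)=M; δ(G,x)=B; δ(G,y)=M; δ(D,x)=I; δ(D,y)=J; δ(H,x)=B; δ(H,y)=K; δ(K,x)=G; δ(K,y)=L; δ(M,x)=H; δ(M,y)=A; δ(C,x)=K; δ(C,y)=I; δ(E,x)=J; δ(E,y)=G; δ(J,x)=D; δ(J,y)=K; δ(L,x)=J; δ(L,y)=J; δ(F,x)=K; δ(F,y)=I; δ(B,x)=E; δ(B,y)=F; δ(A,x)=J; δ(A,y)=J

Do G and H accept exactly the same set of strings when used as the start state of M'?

Yes

States {C} cannot be reached from the start state, so discard them.
Initial partition by acceptance: {A,B,D,E,J,K,L,M} | {F,G,H,I}.
On input x, block {A,B,D,E,J,K,L,M} splits into {A,B,E,J,L} and {D,K,M}.
Split {A,B,E,J,L} by δ(·,x) → {A,B,E,L} and {J}.
Split {A,B,E,L} by δ(·,x) → {A,E,L} and {B}.
Refine {A,E,L} on symbol y: members go to different blocks, giving {A,L} and {E}.
On input x, block {F,G,H,I} splits into {G,H,I} and {F}.
On input y, block {D,K,M} splits into {K,M} and {D}.
The partition is now stable with 8 blocks: {A,L} | {G,H,I} | {K,M} | {J} | {B} | {E} | {F} | {D}.
G and H lie in the same block of the stable partition, so they are equivalent — no string distinguishes them.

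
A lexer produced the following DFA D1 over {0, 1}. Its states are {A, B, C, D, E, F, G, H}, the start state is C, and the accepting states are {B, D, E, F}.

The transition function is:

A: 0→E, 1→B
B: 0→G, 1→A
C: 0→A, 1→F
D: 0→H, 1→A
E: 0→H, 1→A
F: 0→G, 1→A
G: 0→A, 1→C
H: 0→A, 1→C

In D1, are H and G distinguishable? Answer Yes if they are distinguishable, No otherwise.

Reachable states from the start: {A,B,C,E,F,G,H}. Unreachable: {D} — drop them.
Initial partition by acceptance: {B,E,F} | {A,C,G,H}.
On input 0, block {A,C,G,H} splits into {C,G,H} and {A}.
Refine {C,G,H} on symbol 1: members go to different blocks, giving {G,H} and {C}.
No further refinement is possible. Final partition (4 blocks): {B,E,F} | {G,H} | {A} | {C}.
H and G lie in the same block of the stable partition, so they are equivalent — no string distinguishes them.

No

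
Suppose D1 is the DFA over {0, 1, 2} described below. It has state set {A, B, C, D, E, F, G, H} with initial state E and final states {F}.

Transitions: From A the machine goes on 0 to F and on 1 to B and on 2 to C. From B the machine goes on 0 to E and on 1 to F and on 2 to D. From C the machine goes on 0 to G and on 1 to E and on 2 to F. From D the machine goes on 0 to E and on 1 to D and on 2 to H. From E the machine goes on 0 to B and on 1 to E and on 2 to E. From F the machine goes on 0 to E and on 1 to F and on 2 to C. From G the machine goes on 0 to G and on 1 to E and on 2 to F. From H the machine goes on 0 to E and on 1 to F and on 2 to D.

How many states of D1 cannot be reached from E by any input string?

1

No path from E leads to A; the other 7 states are all reachable.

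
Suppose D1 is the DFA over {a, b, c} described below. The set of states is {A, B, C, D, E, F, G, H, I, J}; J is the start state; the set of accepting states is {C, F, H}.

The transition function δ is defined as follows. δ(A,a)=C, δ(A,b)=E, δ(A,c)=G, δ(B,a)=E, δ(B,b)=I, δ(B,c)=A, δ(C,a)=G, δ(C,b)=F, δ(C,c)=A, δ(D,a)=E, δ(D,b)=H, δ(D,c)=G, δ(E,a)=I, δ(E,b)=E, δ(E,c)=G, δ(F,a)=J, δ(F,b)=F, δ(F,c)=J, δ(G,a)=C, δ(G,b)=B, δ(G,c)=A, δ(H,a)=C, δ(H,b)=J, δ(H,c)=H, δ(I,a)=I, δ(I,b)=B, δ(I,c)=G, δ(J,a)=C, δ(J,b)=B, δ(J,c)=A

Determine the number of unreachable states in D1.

BFS from J reaches {A, B, C, E, F, G, I, J}; the 2 state(s) D, H are never visited.

2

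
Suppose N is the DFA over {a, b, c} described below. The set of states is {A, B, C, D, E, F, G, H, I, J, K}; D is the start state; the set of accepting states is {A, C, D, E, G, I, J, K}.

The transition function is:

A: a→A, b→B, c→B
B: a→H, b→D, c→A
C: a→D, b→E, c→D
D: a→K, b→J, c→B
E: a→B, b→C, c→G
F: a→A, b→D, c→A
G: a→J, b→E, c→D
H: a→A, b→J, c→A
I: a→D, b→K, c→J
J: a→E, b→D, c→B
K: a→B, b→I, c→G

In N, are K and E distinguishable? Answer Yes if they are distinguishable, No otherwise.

States {F} cannot be reached from the start state, so discard them.
P0 = {A,C,D,E,G,I,J,K} | {B,H}.
Refine {A,C,D,E,G,I,J,K} on symbol a: members go to different blocks, giving {A,C,D,G,I,J} and {E,K}.
On input a, block {A,C,D,G,I,J} splits into {A,C,G,I} and {D,J}.
On input a, block {A,C,G,I} splits into {C,G,I} and {A}.
Split {B,H} by δ(·,a) → {B} and {H}.
Stable partition: {C,G,I} | {B} | {E,K} | {D,J} | {A} | {H} — 6 equivalence classes.
K and E lie in the same block of the stable partition, so they are equivalent — no string distinguishes them.

No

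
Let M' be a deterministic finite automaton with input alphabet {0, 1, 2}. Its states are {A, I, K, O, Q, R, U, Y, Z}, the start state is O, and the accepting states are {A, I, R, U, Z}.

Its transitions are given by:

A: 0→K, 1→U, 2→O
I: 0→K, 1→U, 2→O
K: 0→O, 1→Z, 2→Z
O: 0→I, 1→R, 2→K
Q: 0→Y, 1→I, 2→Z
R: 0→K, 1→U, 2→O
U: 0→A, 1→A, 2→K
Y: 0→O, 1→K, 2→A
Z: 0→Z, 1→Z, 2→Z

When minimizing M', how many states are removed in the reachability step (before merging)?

2

Starting at O and following transitions, the reachable set is {A, I, K, O, R, U, Z}. That leaves Q, Y unreachable — 2 in total.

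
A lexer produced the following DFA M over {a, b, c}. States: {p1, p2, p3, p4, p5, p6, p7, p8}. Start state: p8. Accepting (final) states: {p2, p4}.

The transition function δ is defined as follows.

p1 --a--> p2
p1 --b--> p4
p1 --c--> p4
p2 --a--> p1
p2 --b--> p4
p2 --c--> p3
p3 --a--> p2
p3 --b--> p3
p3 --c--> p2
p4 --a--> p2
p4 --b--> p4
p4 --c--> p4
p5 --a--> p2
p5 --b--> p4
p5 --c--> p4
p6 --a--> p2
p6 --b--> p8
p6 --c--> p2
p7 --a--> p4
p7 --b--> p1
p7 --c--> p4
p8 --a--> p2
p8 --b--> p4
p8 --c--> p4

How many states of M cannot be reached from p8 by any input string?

BFS from p8 reaches {p1, p2, p3, p4, p8}; the 3 state(s) p5, p6, p7 are never visited.

3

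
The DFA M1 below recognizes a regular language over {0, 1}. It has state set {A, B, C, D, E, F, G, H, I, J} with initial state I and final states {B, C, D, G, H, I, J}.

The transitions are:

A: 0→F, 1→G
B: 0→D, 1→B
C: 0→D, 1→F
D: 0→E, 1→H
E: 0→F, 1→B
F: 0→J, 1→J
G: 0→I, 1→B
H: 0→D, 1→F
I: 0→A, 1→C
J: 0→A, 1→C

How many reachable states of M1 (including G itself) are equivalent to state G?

Every state is reachable, so we keep all 10.
P0 = {B,C,D,G,H,I,J} | {A,E,F}.
Refine {B,C,D,G,H,I,J} on symbol 0: members go to different blocks, giving {B,C,G,H} and {D,I,J}.
Split {B,C,G,H} by δ(·,1) → {B,G} and {C,H}.
Split {A,E,F} by δ(·,0) → {A,E} and {F}.
No further refinement is possible. Final partition (5 blocks): {B,G} | {A,E} | {D,I,J} | {C,H} | {F}.
The equivalence class containing G is {B,G}, of size 2.

2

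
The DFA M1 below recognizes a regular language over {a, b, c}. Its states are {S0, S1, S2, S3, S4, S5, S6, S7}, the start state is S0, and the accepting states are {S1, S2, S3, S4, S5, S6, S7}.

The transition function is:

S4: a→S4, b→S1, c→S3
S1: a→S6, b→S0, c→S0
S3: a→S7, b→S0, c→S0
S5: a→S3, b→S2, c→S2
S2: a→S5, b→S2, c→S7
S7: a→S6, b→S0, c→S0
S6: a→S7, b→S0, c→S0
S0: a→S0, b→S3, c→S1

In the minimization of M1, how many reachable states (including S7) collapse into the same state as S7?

4

First remove the unreachable states {S2,S4,S5}; 5 states remain.
Start with accepting vs non-accepting: {S1,S3,S6,S7} | {S0}.
Stable partition: {S1,S3,S6,S7} | {S0} — 2 equivalence classes.
The equivalence class containing S7 is {S1,S3,S6,S7}, of size 4.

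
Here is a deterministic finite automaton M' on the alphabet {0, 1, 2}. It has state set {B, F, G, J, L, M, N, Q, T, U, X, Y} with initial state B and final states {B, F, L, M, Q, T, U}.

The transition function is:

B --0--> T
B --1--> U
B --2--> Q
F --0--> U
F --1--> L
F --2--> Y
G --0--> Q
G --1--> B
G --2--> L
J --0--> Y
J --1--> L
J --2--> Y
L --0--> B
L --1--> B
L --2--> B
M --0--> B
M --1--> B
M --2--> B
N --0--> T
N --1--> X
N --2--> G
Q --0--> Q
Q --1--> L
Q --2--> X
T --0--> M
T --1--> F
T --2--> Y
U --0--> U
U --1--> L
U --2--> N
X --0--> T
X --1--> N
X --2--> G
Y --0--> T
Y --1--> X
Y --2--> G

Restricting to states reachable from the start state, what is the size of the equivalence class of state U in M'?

States {J} cannot be reached from the start state, so discard them.
Initial partition by acceptance: {B,F,L,M,Q,T,U} | {G,N,X,Y}.
Refine {B,F,L,M,Q,T,U} on symbol 2: members go to different blocks, giving {F,Q,T,U} and {B,L,M}.
On input 0, block {F,Q,T,U} splits into {F,Q,U} and {T}.
On input 0, block {G,N,X,Y} splits into {N,X,Y} and {G}.
On input 0, block {B,L,M} splits into {L,M} and {B}.
The partition is now stable with 6 blocks: {F,Q,U} | {N,X,Y} | {L,M} | {T} | {G} | {B}.
State U belongs to the block {F,Q,U}, which has 3 states.

3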